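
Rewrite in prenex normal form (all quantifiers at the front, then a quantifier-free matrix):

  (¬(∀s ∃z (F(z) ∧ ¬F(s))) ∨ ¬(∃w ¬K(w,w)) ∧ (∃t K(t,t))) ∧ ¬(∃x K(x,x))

Move each ¬ inward, flipping quantifiers it crosses:
  ((∃s ∀z (¬F(z) ∨ F(s))) ∨ (∀w K(w,w)) ∧ (∃t K(t,t))) ∧ (∀x ¬K(x,x))
All bound variables are already distinct, so no renaming is needed.
Pull the quantifiers to the front (each side's bound variable is not free in the other side):
  ∃s ∀z ∀w ∃t ∀x ((¬F(z) ∨ F(s) ∨ K(w,w) ∧ K(t,t)) ∧ ¬K(x,x))

∃s ∀z ∀w ∃t ∀x ((¬F(z) ∨ F(s) ∨ K(w,w) ∧ K(t,t)) ∧ ¬K(x,x))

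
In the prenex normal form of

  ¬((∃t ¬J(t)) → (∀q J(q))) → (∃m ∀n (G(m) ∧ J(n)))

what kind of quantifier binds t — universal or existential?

universal

First replace A → B with ¬A ∨ B.
  ¬¬(¬(∃t ¬J(t)) ∨ (∀q J(q))) ∨ (∃m ∀n (G(m) ∧ J(n)))
Move each ¬ inward, flipping quantifiers it crosses:
  (∀t J(t)) ∨ (∀q J(q)) ∨ (∃m ∀n (G(m) ∧ J(n)))
Extract every quantifier outward, since the variables are now distinct and don't occur free across branches:
  ∀t ∀q ∃m ∀n (J(t) ∨ J(q) ∨ G(m) ∧ J(n))
The quantifier ∃t sits under an odd number of negations (counting the antecedent side of each →), so it flips to ∀t.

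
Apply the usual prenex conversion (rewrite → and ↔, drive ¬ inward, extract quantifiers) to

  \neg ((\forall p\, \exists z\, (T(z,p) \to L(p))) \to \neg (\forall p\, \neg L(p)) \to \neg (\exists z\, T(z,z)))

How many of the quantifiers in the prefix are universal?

1

Eliminate → and ↔ using ¬ and ∨.
  \neg (\neg (\forall p\, \exists z\, (\neg T(z,p) \lor L(p))) \lor \neg \neg (\forall p\, \neg L(p)) \lor \neg (\exists z\, T(z,z)))
Move each ¬ inward, flipping quantifiers it crosses:
  (\forall p\, \exists z\, (\neg T(z,p) \lor L(p))) \land (\exists p\, L(p)) \land (\exists z\, T(z,z))
Rename bound variables to avoid capture: p↦s, z↦x1.
  (\forall p\, \exists z\, (\neg T(z,p) \lor L(p))) \land (\exists s\, L(s)) \land (\exists x1\, T(x1,x1))
Extract every quantifier outward, since the variables are now distinct and don't occur free across branches:
  \forall p\, \exists z\, \exists s\, \exists x1\, ((\neg T(z,p) \lor L(p)) \land L(s) \land T(x1,x1))
The prefix is \forall p \exists z \exists s \exists x1: 1 universal, 3 existential.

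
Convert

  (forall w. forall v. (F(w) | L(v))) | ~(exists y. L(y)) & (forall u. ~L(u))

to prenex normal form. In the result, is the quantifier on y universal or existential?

universal

Drive negations inward (¬∀x A ≡ ∃x ¬A, ¬∃x A ≡ ∀x ¬A, De Morgan for ∧/∨):
  (forall w. forall v. (F(w) | L(v))) | (forall y. ~L(y)) & (forall u. ~L(u))
All bound variables are already distinct, so no renaming is needed.
Finally move all quantifiers to the prefix:
  forall w. forall v. forall y. forall u. (F(w) | L(v) | ~L(y) & ~L(u))
The quantifier exists y sits under an odd number of negations, so it flips to forall y.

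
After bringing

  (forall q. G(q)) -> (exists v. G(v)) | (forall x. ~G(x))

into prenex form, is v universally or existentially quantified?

existential

Eliminate → and ↔ using ¬ and ∨.
  ~(forall q. G(q)) | (exists v. G(v)) | (forall x. ~G(x))
Move each ¬ inward, flipping quantifiers it crosses:
  (exists q. ~G(q)) | (exists v. G(v)) | (forall x. ~G(x))
Finally move all quantifiers to the prefix:
  exists q. exists v. forall x. (~G(q) | G(v) | ~G(x))
The quantifier exists v sits under an even number of negations (counting the antecedent side of each →), so it remains existential.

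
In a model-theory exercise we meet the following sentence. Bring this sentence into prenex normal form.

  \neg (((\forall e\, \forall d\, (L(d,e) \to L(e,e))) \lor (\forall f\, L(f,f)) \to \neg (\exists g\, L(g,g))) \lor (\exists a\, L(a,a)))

Eliminate → and ↔ using ¬ and ∨.
  \neg (\neg ((\forall e\, \forall d\, (\neg L(d,e) \lor L(e,e))) \lor (\forall f\, L(f,f))) \lor \neg (\exists g\, L(g,g)) \lor (\exists a\, L(a,a)))
Push ¬ through the quantifiers and connectives to reach negation normal form:
  ((\forall e\, \forall d\, (\neg L(d,e) \lor L(e,e))) \lor (\forall f\, L(f,f))) \land (\exists g\, L(g,g)) \land (\forall a\, \neg L(a,a))
All bound variables are already distinct, so no renaming is needed.
Finally move all quantifiers to the prefix:
  \forall e\, \forall d\, \forall f\, \exists g\, \forall a\, ((\neg L(d,e) \lor L(e,e) \lor L(f,f)) \land L(g,g) \land \neg L(a,a))

\forall e\, \forall d\, \forall f\, \exists g\, \forall a\, ((\neg L(d,e) \lor L(e,e) \lor L(f,f)) \land L(g,g) \land \neg L(a,a))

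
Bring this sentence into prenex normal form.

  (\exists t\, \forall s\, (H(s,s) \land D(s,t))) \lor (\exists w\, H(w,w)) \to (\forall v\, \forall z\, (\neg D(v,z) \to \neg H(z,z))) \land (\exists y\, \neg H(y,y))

Eliminate → and ↔ using ¬ and ∨.
  \neg ((\exists t\, \forall s\, (H(s,s) \land D(s,t))) \lor (\exists w\, H(w,w))) \lor (\forall v\, \forall z\, (\neg \neg D(v,z) \lor \neg H(z,z))) \land (\exists y\, \neg H(y,y))
Move each ¬ inward, flipping quantifiers it crosses:
  (\forall t\, \exists s\, (\neg H(s,s) \lor \neg D(s,t))) \land (\forall w\, \neg H(w,w)) \lor (\forall v\, \forall z\, (D(v,z) \lor \neg H(z,z))) \land (\exists y\, \neg H(y,y))
Finally move all quantifiers to the prefix:
  \forall t\, \exists s\, \forall w\, \forall v\, \forall z\, \exists y\, ((\neg H(s,s) \lor \neg D(s,t)) \land \neg H(w,w) \lor (D(v,z) \lor \neg H(z,z)) \land \neg H(y,y))

\forall t\, \exists s\, \forall w\, \forall v\, \forall z\, \exists y\, ((\neg H(s,s) \lor \neg D(s,t)) \land \neg H(w,w) \lor (D(v,z) \lor \neg H(z,z)) \land \neg H(y,y))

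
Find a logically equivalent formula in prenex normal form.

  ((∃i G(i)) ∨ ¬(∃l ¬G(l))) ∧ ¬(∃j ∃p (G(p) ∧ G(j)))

Push ¬ through the quantifiers and connectives to reach negation normal form:
  ((∃i G(i)) ∨ (∀l G(l))) ∧ (∀j ∀p (¬G(p) ∨ ¬G(j)))
All bound variables are already distinct, so no renaming is needed.
Extract every quantifier outward, since the variables are now distinct and don't occur free across branches:
  ∃i ∀l ∀j ∀p ((G(i) ∨ G(l)) ∧ (¬G(p) ∨ ¬G(j)))

∃i ∀l ∀j ∀p ((G(i) ∨ G(l)) ∧ (¬G(p) ∨ ¬G(j)))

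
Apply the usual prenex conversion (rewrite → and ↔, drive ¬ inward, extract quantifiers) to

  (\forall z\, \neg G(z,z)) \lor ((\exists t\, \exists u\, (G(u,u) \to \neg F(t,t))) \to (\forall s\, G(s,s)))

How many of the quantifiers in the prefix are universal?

First replace A → B with ¬A ∨ B.
  (\forall z\, \neg G(z,z)) \lor \neg (\exists t\, \exists u\, (\neg G(u,u) \lor \neg F(t,t))) \lor (\forall s\, G(s,s))
Push ¬ through the quantifiers and connectives to reach negation normal form:
  (\forall z\, \neg G(z,z)) \lor (\forall t\, \forall u\, (G(u,u) \land F(t,t))) \lor (\forall s\, G(s,s))
All bound variables are already distinct, so no renaming is needed.
Pull the quantifiers to the front (each side's bound variable is not free in the other side):
  \forall z\, \forall t\, \forall u\, \forall s\, (\neg G(z,z) \lor G(u,u) \land F(t,t) \lor G(s,s))
The prefix is \forall z \forall t \forall u \forall s: 4 universal, 0 existential.

4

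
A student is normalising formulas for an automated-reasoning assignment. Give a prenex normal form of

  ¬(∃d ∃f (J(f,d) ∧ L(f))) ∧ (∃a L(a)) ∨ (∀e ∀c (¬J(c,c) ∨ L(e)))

∀d ∀f ∃a ∀e ∀c ((¬J(f,d) ∨ ¬L(f)) ∧ L(a) ∨ ¬J(c,c) ∨ L(e))

Push ¬ through the quantifiers and connectives to reach negation normal form:
  (∀d ∀f (¬J(f,d) ∨ ¬L(f))) ∧ (∃a L(a)) ∨ (∀e ∀c (¬J(c,c) ∨ L(e)))
All bound variables are already distinct, so no renaming is needed.
Pull the quantifiers to the front (each side's bound variable is not free in the other side):
  ∀d ∀f ∃a ∀e ∀c ((¬J(f,d) ∨ ¬L(f)) ∧ L(a) ∨ ¬J(c,c) ∨ L(e))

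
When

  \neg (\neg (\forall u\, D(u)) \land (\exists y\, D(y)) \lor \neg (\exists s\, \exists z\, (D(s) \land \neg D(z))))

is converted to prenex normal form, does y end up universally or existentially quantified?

universal

Move each ¬ inward, flipping quantifiers it crosses:
  ((\forall u\, D(u)) \lor (\forall y\, \neg D(y))) \land (\exists s\, \exists z\, (D(s) \land \neg D(z)))
Pull the quantifiers to the front (each side's bound variable is not free in the other side):
  \forall u\, \forall y\, \exists s\, \exists z\, ((D(u) \lor \neg D(y)) \land D(s) \land \neg D(z))
The quantifier \exists y sits under an odd number of negations, so it flips to \forall y.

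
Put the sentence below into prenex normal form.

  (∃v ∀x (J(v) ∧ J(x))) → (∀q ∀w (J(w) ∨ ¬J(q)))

∀v ∃x ∀q ∀w (¬J(v) ∨ ¬J(x) ∨ J(w) ∨ ¬J(q))

Eliminate → and ↔ using ¬ and ∨.
  ¬(∃v ∀x (J(v) ∧ J(x))) ∨ (∀q ∀w (J(w) ∨ ¬J(q)))
Move each ¬ inward, flipping quantifiers it crosses:
  (∀v ∃x (¬J(v) ∨ ¬J(x))) ∨ (∀q ∀w (J(w) ∨ ¬J(q)))
All bound variables are already distinct, so no renaming is needed.
Pull the quantifiers to the front (each side's bound variable is not free in the other side):
  ∀v ∃x ∀q ∀w (¬J(v) ∨ ¬J(x) ∨ J(w) ∨ ¬J(q))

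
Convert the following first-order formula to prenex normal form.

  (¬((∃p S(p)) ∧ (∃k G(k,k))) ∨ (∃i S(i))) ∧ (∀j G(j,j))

Move each ¬ inward, flipping quantifiers it crosses:
  ((∀p ¬S(p)) ∨ (∀k ¬G(k,k)) ∨ (∃i S(i))) ∧ (∀j G(j,j))
All bound variables are already distinct, so no renaming is needed.
Finally move all quantifiers to the prefix:
  ∀p ∀k ∃i ∀j ((¬S(p) ∨ ¬G(k,k) ∨ S(i)) ∧ G(j,j))

∀p ∀k ∃i ∀j ((¬S(p) ∨ ¬G(k,k) ∨ S(i)) ∧ G(j,j))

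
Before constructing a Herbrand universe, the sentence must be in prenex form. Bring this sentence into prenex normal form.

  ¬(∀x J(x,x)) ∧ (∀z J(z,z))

∃x ∀z (¬J(x,x) ∧ J(z,z))

Push ¬ through the quantifiers and connectives to reach negation normal form:
  (∃x ¬J(x,x)) ∧ (∀z J(z,z))
Finally move all quantifiers to the prefix:
  ∃x ∀z (¬J(x,x) ∧ J(z,z))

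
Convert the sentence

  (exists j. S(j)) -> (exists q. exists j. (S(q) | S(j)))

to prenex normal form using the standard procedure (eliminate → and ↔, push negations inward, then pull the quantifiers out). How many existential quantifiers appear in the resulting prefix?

Eliminate → and ↔ using ¬ and ∨.
  ~(exists j. S(j)) | (exists q. exists j. (S(q) | S(j)))
Move each ¬ inward, flipping quantifiers it crosses:
  (forall j. ~S(j)) | (exists q. exists j. (S(q) | S(j)))
Rename bound variables to avoid capture: j↦y.
  (forall j. ~S(j)) | (exists q. exists y. (S(q) | S(y)))
Pull the quantifiers to the front (each side's bound variable is not free in the other side):
  forall j. exists q. exists y. (~S(j) | S(q) | S(y))
The prefix is forall j exists q exists y: 1 universal, 2 existential.

2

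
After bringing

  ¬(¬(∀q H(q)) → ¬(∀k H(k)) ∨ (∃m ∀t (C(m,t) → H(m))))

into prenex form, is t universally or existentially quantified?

existential

Eliminate → and ↔ using ¬ and ∨.
  ¬(¬¬(∀q H(q)) ∨ ¬(∀k H(k)) ∨ (∃m ∀t (¬C(m,t) ∨ H(m))))
Push ¬ through the quantifiers and connectives to reach negation normal form:
  (∃q ¬H(q)) ∧ (∀k H(k)) ∧ (∀m ∃t (C(m,t) ∧ ¬H(m)))
All bound variables are already distinct, so no renaming is needed.
Finally move all quantifiers to the prefix:
  ∃q ∀k ∀m ∃t (¬H(q) ∧ H(k) ∧ C(m,t) ∧ ¬H(m))
The quantifier ∀t sits under an odd number of negations (counting the antecedent side of each →), so it flips to ∃t.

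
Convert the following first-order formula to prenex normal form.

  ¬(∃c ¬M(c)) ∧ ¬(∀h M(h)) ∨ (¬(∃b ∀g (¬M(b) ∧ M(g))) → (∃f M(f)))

∀c ∃h ∃b ∀g ∃f (M(c) ∧ ¬M(h) ∨ ¬M(b) ∧ M(g) ∨ M(f))

First replace A → B with ¬A ∨ B.
  ¬(∃c ¬M(c)) ∧ ¬(∀h M(h)) ∨ ¬¬(∃b ∀g (¬M(b) ∧ M(g))) ∨ (∃f M(f))
Move each ¬ inward, flipping quantifiers it crosses:
  (∀c M(c)) ∧ (∃h ¬M(h)) ∨ (∃b ∀g (¬M(b) ∧ M(g))) ∨ (∃f M(f))
Pull the quantifiers to the front (each side's bound variable is not free in the other side):
  ∀c ∃h ∃b ∀g ∃f (M(c) ∧ ¬M(h) ∨ ¬M(b) ∧ M(g) ∨ M(f))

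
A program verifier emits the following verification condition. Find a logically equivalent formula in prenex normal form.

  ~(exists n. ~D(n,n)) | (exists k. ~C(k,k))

forall n. exists k. (D(n,n) | ~C(k,k))

Drive negations inward (¬∀x A ≡ ∃x ¬A, ¬∃x A ≡ ∀x ¬A, De Morgan for ∧/∨):
  (forall n. D(n,n)) | (exists k. ~C(k,k))
All bound variables are already distinct, so no renaming is needed.
Pull the quantifiers to the front (each side's bound variable is not free in the other side):
  forall n. exists k. (D(n,n) | ~C(k,k))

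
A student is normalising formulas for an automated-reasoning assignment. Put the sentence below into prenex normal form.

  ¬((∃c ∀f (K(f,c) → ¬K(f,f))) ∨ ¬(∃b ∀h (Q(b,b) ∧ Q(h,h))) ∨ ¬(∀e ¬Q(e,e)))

∀c ∃f ∃b ∀h ∀e (K(f,c) ∧ K(f,f) ∧ Q(b,b) ∧ Q(h,h) ∧ ¬Q(e,e))

Eliminate → and ↔ using ¬ and ∨.
  ¬((∃c ∀f (¬K(f,c) ∨ ¬K(f,f))) ∨ ¬(∃b ∀h (Q(b,b) ∧ Q(h,h))) ∨ ¬(∀e ¬Q(e,e)))
Drive negations inward (¬∀x A ≡ ∃x ¬A, ¬∃x A ≡ ∀x ¬A, De Morgan for ∧/∨):
  (∀c ∃f (K(f,c) ∧ K(f,f))) ∧ (∃b ∀h (Q(b,b) ∧ Q(h,h))) ∧ (∀e ¬Q(e,e))
All bound variables are already distinct, so no renaming is needed.
Pull the quantifiers to the front (each side's bound variable is not free in the other side):
  ∀c ∃f ∃b ∀h ∀e (K(f,c) ∧ K(f,f) ∧ Q(b,b) ∧ Q(h,h) ∧ ¬Q(e,e))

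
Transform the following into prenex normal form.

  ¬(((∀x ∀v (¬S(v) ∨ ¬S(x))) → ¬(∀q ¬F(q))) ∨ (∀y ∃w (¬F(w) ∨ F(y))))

Rewrite implications/biconditionals: A → B as ¬A ∨ B.
  ¬(¬(∀x ∀v (¬S(v) ∨ ¬S(x))) ∨ ¬(∀q ¬F(q)) ∨ (∀y ∃w (¬F(w) ∨ F(y))))
Push ¬ through the quantifiers and connectives to reach negation normal form:
  (∀x ∀v (¬S(v) ∨ ¬S(x))) ∧ (∀q ¬F(q)) ∧ (∃y ∀w (F(w) ∧ ¬F(y)))
All bound variables are already distinct, so no renaming is needed.
Finally move all quantifiers to the prefix:
  ∀x ∀v ∀q ∃y ∀w ((¬S(v) ∨ ¬S(x)) ∧ ¬F(q) ∧ F(w) ∧ ¬F(y))

∀x ∀v ∀q ∃y ∀w ((¬S(v) ∨ ¬S(x)) ∧ ¬F(q) ∧ F(w) ∧ ¬F(y))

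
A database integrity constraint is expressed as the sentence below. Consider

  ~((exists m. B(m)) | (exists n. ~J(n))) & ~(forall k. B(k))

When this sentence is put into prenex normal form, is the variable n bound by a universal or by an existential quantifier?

Move each ¬ inward, flipping quantifiers it crosses:
  (forall m. ~B(m)) & (forall n. J(n)) & (exists k. ~B(k))
All bound variables are already distinct, so no renaming is needed.
Pull the quantifiers to the front (each side's bound variable is not free in the other side):
  forall m. forall n. exists k. (~B(m) & J(n) & ~B(k))
The quantifier exists n sits under an odd number of negations, so it flips to forall n.

universal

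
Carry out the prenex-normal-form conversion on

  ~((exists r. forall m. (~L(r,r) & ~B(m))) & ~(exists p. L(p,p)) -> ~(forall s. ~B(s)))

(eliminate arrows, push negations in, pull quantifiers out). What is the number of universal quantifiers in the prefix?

Rewrite implications/biconditionals: A → B as ¬A ∨ B.
  ~(~((exists r. forall m. (~L(r,r) & ~B(m))) & ~(exists p. L(p,p))) | ~(forall s. ~B(s)))
Drive negations inward (¬∀x A ≡ ∃x ¬A, ¬∃x A ≡ ∀x ¬A, De Morgan for ∧/∨):
  (exists r. forall m. (~L(r,r) & ~B(m))) & (forall p. ~L(p,p)) & (forall s. ~B(s))
All bound variables are already distinct, so no renaming is needed.
Pull the quantifiers to the front (each side's bound variable is not free in the other side):
  exists r. forall m. forall p. forall s. (~L(r,r) & ~B(m) & ~L(p,p) & ~B(s))
The prefix is exists r forall m forall p forall s: 3 universal, 1 existential.

3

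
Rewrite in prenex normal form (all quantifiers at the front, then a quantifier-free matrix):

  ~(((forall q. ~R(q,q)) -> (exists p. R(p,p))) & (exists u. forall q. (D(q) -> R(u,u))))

Eliminate → and ↔ using ¬ and ∨.
  ~((~(forall q. ~R(q,q)) | (exists p. R(p,p))) & (exists u. forall q. (~D(q) | R(u,u))))
Drive negations inward (¬∀x A ≡ ∃x ¬A, ¬∃x A ≡ ∀x ¬A, De Morgan for ∧/∨):
  (forall q. ~R(q,q)) & (forall p. ~R(p,p)) | (forall u. exists q. (D(q) & ~R(u,u)))
Give each quantifier a distinct variable: q↦z.
  (forall q. ~R(q,q)) & (forall p. ~R(p,p)) | (forall u. exists z. (D(z) & ~R(u,u)))
Finally move all quantifiers to the prefix:
  forall q. forall p. forall u. exists z. (~R(q,q) & ~R(p,p) | D(z) & ~R(u,u))

forall q. forall p. forall u. exists z. (~R(q,q) & ~R(p,p) | D(z) & ~R(u,u))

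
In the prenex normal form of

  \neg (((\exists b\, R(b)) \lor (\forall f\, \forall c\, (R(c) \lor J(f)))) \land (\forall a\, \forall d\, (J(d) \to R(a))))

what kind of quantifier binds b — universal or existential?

First replace A → B with ¬A ∨ B.
  \neg (((\exists b\, R(b)) \lor (\forall f\, \forall c\, (R(c) \lor J(f)))) \land (\forall a\, \forall d\, (\neg J(d) \lor R(a))))
Drive negations inward (¬∀x A ≡ ∃x ¬A, ¬∃x A ≡ ∀x ¬A, De Morgan for ∧/∨):
  (\forall b\, \neg R(b)) \land (\exists f\, \exists c\, (\neg R(c) \land \neg J(f))) \lor (\exists a\, \exists d\, (J(d) \land \neg R(a)))
Extract every quantifier outward, since the variables are now distinct and don't occur free across branches:
  \forall b\, \exists f\, \exists c\, \exists a\, \exists d\, (\neg R(b) \land \neg R(c) \land \neg J(f) \lor J(d) \land \neg R(a))
The quantifier \exists b sits under an odd number of negations (counting the antecedent side of each →), so it flips to \forall b.

universal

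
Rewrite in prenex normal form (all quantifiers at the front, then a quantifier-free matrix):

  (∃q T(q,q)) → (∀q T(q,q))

Rewrite implications/biconditionals: A → B as ¬A ∨ B.
  ¬(∃q T(q,q)) ∨ (∀q T(q,q))
Move each ¬ inward, flipping quantifiers it crosses:
  (∀q ¬T(q,q)) ∨ (∀q T(q,q))
Rename bound variables to avoid capture: q↦v1.
  (∀q ¬T(q,q)) ∨ (∀v1 T(v1,v1))
Extract every quantifier outward, since the variables are now distinct and don't occur free across branches:
  ∀q ∀v1 (¬T(q,q) ∨ T(v1,v1))

∀q ∀v1 (¬T(q,q) ∨ T(v1,v1))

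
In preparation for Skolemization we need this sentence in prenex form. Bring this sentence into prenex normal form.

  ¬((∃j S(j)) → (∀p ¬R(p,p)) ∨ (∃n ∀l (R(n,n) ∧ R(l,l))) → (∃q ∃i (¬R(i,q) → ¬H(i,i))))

∃j ∀p ∃n ∀l ∀q ∀i (S(j) ∧ (¬R(p,p) ∨ R(n,n) ∧ R(l,l)) ∧ ¬R(i,q) ∧ H(i,i))

Rewrite implications/biconditionals: A → B as ¬A ∨ B.
  ¬(¬(∃j S(j)) ∨ ¬((∀p ¬R(p,p)) ∨ (∃n ∀l (R(n,n) ∧ R(l,l)))) ∨ (∃q ∃i (¬¬R(i,q) ∨ ¬H(i,i))))
Move each ¬ inward, flipping quantifiers it crosses:
  (∃j S(j)) ∧ ((∀p ¬R(p,p)) ∨ (∃n ∀l (R(n,n) ∧ R(l,l)))) ∧ (∀q ∀i (¬R(i,q) ∧ H(i,i)))
All bound variables are already distinct, so no renaming is needed.
Pull the quantifiers to the front (each side's bound variable is not free in the other side):
  ∃j ∀p ∃n ∀l ∀q ∀i (S(j) ∧ (¬R(p,p) ∨ R(n,n) ∧ R(l,l)) ∧ ¬R(i,q) ∧ H(i,i))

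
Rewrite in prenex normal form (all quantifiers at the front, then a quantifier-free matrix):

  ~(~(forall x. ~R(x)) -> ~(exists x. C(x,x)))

Rewrite implications/biconditionals: A → B as ¬A ∨ B.
  ~(~~(forall x. ~R(x)) | ~(exists x. C(x,x)))
Drive negations inward (¬∀x A ≡ ∃x ¬A, ¬∃x A ≡ ∀x ¬A, De Morgan for ∧/∨):
  (exists x. R(x)) & (exists x. C(x,x))
Give each quantifier a distinct variable: x↦v1.
  (exists x. R(x)) & (exists v1. C(v1,v1))
Pull the quantifiers to the front (each side's bound variable is not free in the other side):
  exists x. exists v1. (R(x) & C(v1,v1))

exists x. exists v1. (R(x) & C(v1,v1))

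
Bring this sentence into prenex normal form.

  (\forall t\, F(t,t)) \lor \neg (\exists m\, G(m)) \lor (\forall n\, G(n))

\forall t\, \forall m\, \forall n\, (F(t,t) \lor \neg G(m) \lor G(n))

Move each ¬ inward, flipping quantifiers it crosses:
  (\forall t\, F(t,t)) \lor (\forall m\, \neg G(m)) \lor (\forall n\, G(n))
Extract every quantifier outward, since the variables are now distinct and don't occur free across branches:
  \forall t\, \forall m\, \forall n\, (F(t,t) \lor \neg G(m) \lor G(n))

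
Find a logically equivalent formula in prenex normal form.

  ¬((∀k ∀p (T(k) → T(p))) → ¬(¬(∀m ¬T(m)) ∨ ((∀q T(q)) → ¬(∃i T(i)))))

∀k ∀p ∃m ∃q ∀i ((¬T(k) ∨ T(p)) ∧ (T(m) ∨ ¬T(q) ∨ ¬T(i)))

Eliminate → and ↔ using ¬ and ∨.
  ¬(¬(∀k ∀p (¬T(k) ∨ T(p))) ∨ ¬(¬(∀m ¬T(m)) ∨ ¬(∀q T(q)) ∨ ¬(∃i T(i))))
Push ¬ through the quantifiers and connectives to reach negation normal form:
  (∀k ∀p (¬T(k) ∨ T(p))) ∧ ((∃m T(m)) ∨ (∃q ¬T(q)) ∨ (∀i ¬T(i)))
All bound variables are already distinct, so no renaming is needed.
Extract every quantifier outward, since the variables are now distinct and don't occur free across branches:
  ∀k ∀p ∃m ∃q ∀i ((¬T(k) ∨ T(p)) ∧ (T(m) ∨ ¬T(q) ∨ ¬T(i)))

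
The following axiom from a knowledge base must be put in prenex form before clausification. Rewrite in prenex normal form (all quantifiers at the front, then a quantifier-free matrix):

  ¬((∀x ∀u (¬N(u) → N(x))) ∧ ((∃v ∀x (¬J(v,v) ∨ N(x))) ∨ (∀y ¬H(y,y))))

∃x ∃u ∀v ∃p ∃y (¬N(u) ∧ ¬N(x) ∨ J(v,v) ∧ ¬N(p) ∧ H(y,y))

First replace A → B with ¬A ∨ B.
  ¬((∀x ∀u (¬¬N(u) ∨ N(x))) ∧ ((∃v ∀x (¬J(v,v) ∨ N(x))) ∨ (∀y ¬H(y,y))))
Move each ¬ inward, flipping quantifiers it crosses:
  (∃x ∃u (¬N(u) ∧ ¬N(x))) ∨ (∀v ∃x (J(v,v) ∧ ¬N(x))) ∧ (∃y H(y,y))
Give each quantifier a distinct variable: x↦p.
  (∃x ∃u (¬N(u) ∧ ¬N(x))) ∨ (∀v ∃p (J(v,v) ∧ ¬N(p))) ∧ (∃y H(y,y))
Finally move all quantifiers to the prefix:
  ∃x ∃u ∀v ∃p ∃y (¬N(u) ∧ ¬N(x) ∨ J(v,v) ∧ ¬N(p) ∧ H(y,y))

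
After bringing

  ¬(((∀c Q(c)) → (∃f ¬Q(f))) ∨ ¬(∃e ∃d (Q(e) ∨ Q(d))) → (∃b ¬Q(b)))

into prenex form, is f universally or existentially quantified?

existential

Rewrite implications/biconditionals: A → B as ¬A ∨ B.
  ¬(¬(¬(∀c Q(c)) ∨ (∃f ¬Q(f)) ∨ ¬(∃e ∃d (Q(e) ∨ Q(d)))) ∨ (∃b ¬Q(b)))
Drive negations inward (¬∀x A ≡ ∃x ¬A, ¬∃x A ≡ ∀x ¬A, De Morgan for ∧/∨):
  ((∃c ¬Q(c)) ∨ (∃f ¬Q(f)) ∨ (∀e ∀d (¬Q(e) ∧ ¬Q(d)))) ∧ (∀b Q(b))
All bound variables are already distinct, so no renaming is needed.
Pull the quantifiers to the front (each side's bound variable is not free in the other side):
  ∃c ∃f ∀e ∀d ∀b ((¬Q(c) ∨ ¬Q(f) ∨ ¬Q(e) ∧ ¬Q(d)) ∧ Q(b))
The quantifier ∃f sits under an even number of negations (counting the antecedent side of each →), so it remains existential.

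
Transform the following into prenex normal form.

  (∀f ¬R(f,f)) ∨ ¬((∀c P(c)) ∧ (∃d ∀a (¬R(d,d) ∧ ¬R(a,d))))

∀f ∃c ∀d ∃a (¬R(f,f) ∨ ¬P(c) ∨ R(d,d) ∨ R(a,d))

Move each ¬ inward, flipping quantifiers it crosses:
  (∀f ¬R(f,f)) ∨ (∃c ¬P(c)) ∨ (∀d ∃a (R(d,d) ∨ R(a,d)))
Pull the quantifiers to the front (each side's bound variable is not free in the other side):
  ∀f ∃c ∀d ∃a (¬R(f,f) ∨ ¬P(c) ∨ R(d,d) ∨ R(a,d))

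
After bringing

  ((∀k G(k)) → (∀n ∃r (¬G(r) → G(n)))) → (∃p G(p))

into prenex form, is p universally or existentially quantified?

existential

Rewrite implications/biconditionals: A → B as ¬A ∨ B.
  ¬(¬(∀k G(k)) ∨ (∀n ∃r (¬¬G(r) ∨ G(n)))) ∨ (∃p G(p))
Push ¬ through the quantifiers and connectives to reach negation normal form:
  (∀k G(k)) ∧ (∃n ∀r (¬G(r) ∧ ¬G(n))) ∨ (∃p G(p))
All bound variables are already distinct, so no renaming is needed.
Pull the quantifiers to the front (each side's bound variable is not free in the other side):
  ∀k ∃n ∀r ∃p (G(k) ∧ ¬G(r) ∧ ¬G(n) ∨ G(p))
The quantifier ∃p sits under an even number of negations (counting the antecedent side of each →), so it remains existential.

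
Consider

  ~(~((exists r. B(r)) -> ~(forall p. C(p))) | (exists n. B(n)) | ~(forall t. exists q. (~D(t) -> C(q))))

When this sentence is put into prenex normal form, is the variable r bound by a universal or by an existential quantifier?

universal

First replace A → B with ¬A ∨ B.
  ~(~(~(exists r. B(r)) | ~(forall p. C(p))) | (exists n. B(n)) | ~(forall t. exists q. (~~D(t) | C(q))))
Push ¬ through the quantifiers and connectives to reach negation normal form:
  ((forall r. ~B(r)) | (exists p. ~C(p))) & (forall n. ~B(n)) & (forall t. exists q. (D(t) | C(q)))
Pull the quantifiers to the front (each side's bound variable is not free in the other side):
  forall r. exists p. forall n. forall t. exists q. ((~B(r) | ~C(p)) & ~B(n) & (D(t) | C(q)))
The quantifier exists r sits under an odd number of negations (counting the antecedent side of each →), so it flips to forall r.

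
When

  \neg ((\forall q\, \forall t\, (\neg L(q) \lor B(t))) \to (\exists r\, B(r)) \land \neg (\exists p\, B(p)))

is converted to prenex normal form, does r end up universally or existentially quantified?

First replace A → B with ¬A ∨ B.
  \neg (\neg (\forall q\, \forall t\, (\neg L(q) \lor B(t))) \lor (\exists r\, B(r)) \land \neg (\exists p\, B(p)))
Move each ¬ inward, flipping quantifiers it crosses:
  (\forall q\, \forall t\, (\neg L(q) \lor B(t))) \land ((\forall r\, \neg B(r)) \lor (\exists p\, B(p)))
Pull the quantifiers to the front (each side's bound variable is not free in the other side):
  \forall q\, \forall t\, \forall r\, \exists p\, ((\neg L(q) \lor B(t)) \land (\neg B(r) \lor B(p)))
The quantifier \exists r sits under an odd number of negations (counting the antecedent side of each →), so it flips to \forall r.

universal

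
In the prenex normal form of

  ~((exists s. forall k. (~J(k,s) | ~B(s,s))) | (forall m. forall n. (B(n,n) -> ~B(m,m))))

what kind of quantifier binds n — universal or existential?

First replace A → B with ¬A ∨ B.
  ~((exists s. forall k. (~J(k,s) | ~B(s,s))) | (forall m. forall n. (~B(n,n) | ~B(m,m))))
Move each ¬ inward, flipping quantifiers it crosses:
  (forall s. exists k. (J(k,s) & B(s,s))) & (exists m. exists n. (B(n,n) & B(m,m)))
All bound variables are already distinct, so no renaming is needed.
Pull the quantifiers to the front (each side's bound variable is not free in the other side):
  forall s. exists k. exists m. exists n. (J(k,s) & B(s,s) & B(n,n) & B(m,m))
The quantifier forall n sits under an odd number of negations (counting the antecedent side of each →), so it flips to exists n.

existential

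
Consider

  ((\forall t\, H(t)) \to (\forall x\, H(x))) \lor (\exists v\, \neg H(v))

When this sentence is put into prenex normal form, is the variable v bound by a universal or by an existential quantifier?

Eliminate → and ↔ using ¬ and ∨.
  \neg (\forall t\, H(t)) \lor (\forall x\, H(x)) \lor (\exists v\, \neg H(v))
Drive negations inward (¬∀x A ≡ ∃x ¬A, ¬∃x A ≡ ∀x ¬A, De Morgan for ∧/∨):
  (\exists t\, \neg H(t)) \lor (\forall x\, H(x)) \lor (\exists v\, \neg H(v))
All bound variables are already distinct, so no renaming is needed.
Extract every quantifier outward, since the variables are now distinct and don't occur free across branches:
  \exists t\, \forall x\, \exists v\, (\neg H(t) \lor H(x) \lor \neg H(v))
The quantifier \exists v sits under an even number of negations (counting the antecedent side of each →), so it remains existential.

existential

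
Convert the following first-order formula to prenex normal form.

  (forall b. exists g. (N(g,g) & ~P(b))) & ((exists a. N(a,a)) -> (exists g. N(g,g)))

First replace A → B with ¬A ∨ B.
  (forall b. exists g. (N(g,g) & ~P(b))) & (~(exists a. N(a,a)) | (exists g. N(g,g)))
Move each ¬ inward, flipping quantifiers it crosses:
  (forall b. exists g. (N(g,g) & ~P(b))) & ((forall a. ~N(a,a)) | (exists g. N(g,g)))
Give each quantifier a distinct variable: g↦r.
  (forall b. exists g. (N(g,g) & ~P(b))) & ((forall a. ~N(a,a)) | (exists r. N(r,r)))
Finally move all quantifiers to the prefix:
  forall b. exists g. forall a. exists r. (N(g,g) & ~P(b) & (~N(a,a) | N(r,r)))

forall b. exists g. forall a. exists r. (N(g,g) & ~P(b) & (~N(a,a) | N(r,r)))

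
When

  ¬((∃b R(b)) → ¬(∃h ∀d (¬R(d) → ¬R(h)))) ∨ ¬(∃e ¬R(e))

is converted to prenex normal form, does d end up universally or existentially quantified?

Eliminate → and ↔ using ¬ and ∨.
  ¬(¬(∃b R(b)) ∨ ¬(∃h ∀d (¬¬R(d) ∨ ¬R(h)))) ∨ ¬(∃e ¬R(e))
Move each ¬ inward, flipping quantifiers it crosses:
  (∃b R(b)) ∧ (∃h ∀d (R(d) ∨ ¬R(h))) ∨ (∀e R(e))
All bound variables are already distinct, so no renaming is needed.
Extract every quantifier outward, since the variables are now distinct and don't occur free across branches:
  ∃b ∃h ∀d ∀e (R(b) ∧ (R(d) ∨ ¬R(h)) ∨ R(e))
The quantifier ∀d sits under an even number of negations (counting the antecedent side of each →), so it remains universal.

universal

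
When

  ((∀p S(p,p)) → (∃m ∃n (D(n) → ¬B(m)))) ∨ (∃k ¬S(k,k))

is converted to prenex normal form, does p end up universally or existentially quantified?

Rewrite implications/biconditionals: A → B as ¬A ∨ B.
  ¬(∀p S(p,p)) ∨ (∃m ∃n (¬D(n) ∨ ¬B(m))) ∨ (∃k ¬S(k,k))
Move each ¬ inward, flipping quantifiers it crosses:
  (∃p ¬S(p,p)) ∨ (∃m ∃n (¬D(n) ∨ ¬B(m))) ∨ (∃k ¬S(k,k))
Finally move all quantifiers to the prefix:
  ∃p ∃m ∃n ∃k (¬S(p,p) ∨ ¬D(n) ∨ ¬B(m) ∨ ¬S(k,k))
The quantifier ∀p sits under an odd number of negations (counting the antecedent side of each →), so it flips to ∃p.

existential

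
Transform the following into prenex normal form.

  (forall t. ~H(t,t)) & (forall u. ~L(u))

All bound variables are already distinct, so no renaming is needed.
Pull the quantifiers to the front (each side's bound variable is not free in the other side):
  forall t. forall u. (~H(t,t) & ~L(u))

forall t. forall u. (~H(t,t) & ~L(u))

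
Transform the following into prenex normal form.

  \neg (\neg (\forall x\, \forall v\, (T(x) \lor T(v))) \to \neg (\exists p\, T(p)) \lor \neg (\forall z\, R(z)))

\exists x\, \exists v\, \exists p\, \forall z\, (\neg T(x) \land \neg T(v) \land T(p) \land R(z))

Rewrite implications/biconditionals: A → B as ¬A ∨ B.
  \neg (\neg \neg (\forall x\, \forall v\, (T(x) \lor T(v))) \lor \neg (\exists p\, T(p)) \lor \neg (\forall z\, R(z)))
Drive negations inward (¬∀x A ≡ ∃x ¬A, ¬∃x A ≡ ∀x ¬A, De Morgan for ∧/∨):
  (\exists x\, \exists v\, (\neg T(x) \land \neg T(v))) \land (\exists p\, T(p)) \land (\forall z\, R(z))
Finally move all quantifiers to the prefix:
  \exists x\, \exists v\, \exists p\, \forall z\, (\neg T(x) \land \neg T(v) \land T(p) \land R(z))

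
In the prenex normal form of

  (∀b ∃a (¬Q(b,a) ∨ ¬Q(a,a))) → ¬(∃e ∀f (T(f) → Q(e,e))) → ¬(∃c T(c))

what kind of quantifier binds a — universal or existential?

Rewrite implications/biconditionals: A → B as ¬A ∨ B.
  ¬(∀b ∃a (¬Q(b,a) ∨ ¬Q(a,a))) ∨ ¬¬(∃e ∀f (¬T(f) ∨ Q(e,e))) ∨ ¬(∃c T(c))
Move each ¬ inward, flipping quantifiers it crosses:
  (∃b ∀a (Q(b,a) ∧ Q(a,a))) ∨ (∃e ∀f (¬T(f) ∨ Q(e,e))) ∨ (∀c ¬T(c))
All bound variables are already distinct, so no renaming is needed.
Extract every quantifier outward, since the variables are now distinct and don't occur free across branches:
  ∃b ∀a ∃e ∀f ∀c (Q(b,a) ∧ Q(a,a) ∨ ¬T(f) ∨ Q(e,e) ∨ ¬T(c))
The quantifier ∃a sits under an odd number of negations (counting the antecedent side of each →), so it flips to ∀a.

universal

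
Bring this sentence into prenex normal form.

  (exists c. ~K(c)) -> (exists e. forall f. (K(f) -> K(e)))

Eliminate → and ↔ using ¬ and ∨.
  ~(exists c. ~K(c)) | (exists e. forall f. (~K(f) | K(e)))
Move each ¬ inward, flipping quantifiers it crosses:
  (forall c. K(c)) | (exists e. forall f. (~K(f) | K(e)))
Pull the quantifiers to the front (each side's bound variable is not free in the other side):
  forall c. exists e. forall f. (K(c) | ~K(f) | K(e))

forall c. exists e. forall f. (K(c) | ~K(f) | K(e))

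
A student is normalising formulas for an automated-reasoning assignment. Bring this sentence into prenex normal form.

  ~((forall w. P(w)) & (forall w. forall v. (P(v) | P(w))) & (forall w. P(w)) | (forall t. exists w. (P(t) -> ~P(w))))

exists w. exists x. exists v. exists u1. exists t. forall c. ((~P(w) | ~P(v) & ~P(x) | ~P(u1)) & P(t) & P(c))

Eliminate → and ↔ using ¬ and ∨.
  ~((forall w. P(w)) & (forall w. forall v. (P(v) | P(w))) & (forall w. P(w)) | (forall t. exists w. (~P(t) | ~P(w))))
Drive negations inward (¬∀x A ≡ ∃x ¬A, ¬∃x A ≡ ∀x ¬A, De Morgan for ∧/∨):
  ((exists w. ~P(w)) | (exists w. exists v. (~P(v) & ~P(w))) | (exists w. ~P(w))) & (exists t. forall w. (P(t) & P(w)))
Give each quantifier a distinct variable: w↦x, w↦u1, w↦c.
  ((exists w. ~P(w)) | (exists x. exists v. (~P(v) & ~P(x))) | (exists u1. ~P(u1))) & (exists t. forall c. (P(t) & P(c)))
Finally move all quantifiers to the prefix:
  exists w. exists x. exists v. exists u1. exists t. forall c. ((~P(w) | ~P(v) & ~P(x) | ~P(u1)) & P(t) & P(c))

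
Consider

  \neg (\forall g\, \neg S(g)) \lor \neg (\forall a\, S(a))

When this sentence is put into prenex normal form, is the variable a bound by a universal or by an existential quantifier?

existential

Drive negations inward (¬∀x A ≡ ∃x ¬A, ¬∃x A ≡ ∀x ¬A, De Morgan for ∧/∨):
  (\exists g\, S(g)) \lor (\exists a\, \neg S(a))
All bound variables are already distinct, so no renaming is needed.
Extract every quantifier outward, since the variables are now distinct and don't occur free across branches:
  \exists g\, \exists a\, (S(g) \lor \neg S(a))
The quantifier \forall a sits under an odd number of negations, so it flips to \exists a.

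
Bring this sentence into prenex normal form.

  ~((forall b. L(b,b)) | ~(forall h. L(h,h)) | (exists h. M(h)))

exists b. forall h. forall w. (~L(b,b) & L(h,h) & ~M(w))

Push ¬ through the quantifiers and connectives to reach negation normal form:
  (exists b. ~L(b,b)) & (forall h. L(h,h)) & (forall h. ~M(h))
Standardize variables apart so no two quantifiers bind the same name: h↦w.
  (exists b. ~L(b,b)) & (forall h. L(h,h)) & (forall w. ~M(w))
Pull the quantifiers to the front (each side's bound variable is not free in the other side):
  exists b. forall h. forall w. (~L(b,b) & L(h,h) & ~M(w))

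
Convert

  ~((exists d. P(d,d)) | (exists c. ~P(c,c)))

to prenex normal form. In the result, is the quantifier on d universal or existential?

Move each ¬ inward, flipping quantifiers it crosses:
  (forall d. ~P(d,d)) & (forall c. P(c,c))
All bound variables are already distinct, so no renaming is needed.
Pull the quantifiers to the front (each side's bound variable is not free in the other side):
  forall d. forall c. (~P(d,d) & P(c,c))
The quantifier exists d sits under an odd number of negations, so it flips to forall d.

universal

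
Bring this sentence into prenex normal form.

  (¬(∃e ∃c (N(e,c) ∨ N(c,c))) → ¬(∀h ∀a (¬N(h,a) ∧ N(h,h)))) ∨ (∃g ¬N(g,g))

∃e ∃c ∃h ∃a ∃g (N(e,c) ∨ N(c,c) ∨ N(h,a) ∨ ¬N(h,h) ∨ ¬N(g,g))

Rewrite implications/biconditionals: A → B as ¬A ∨ B.
  ¬¬(∃e ∃c (N(e,c) ∨ N(c,c))) ∨ ¬(∀h ∀a (¬N(h,a) ∧ N(h,h))) ∨ (∃g ¬N(g,g))
Drive negations inward (¬∀x A ≡ ∃x ¬A, ¬∃x A ≡ ∀x ¬A, De Morgan for ∧/∨):
  (∃e ∃c (N(e,c) ∨ N(c,c))) ∨ (∃h ∃a (N(h,a) ∨ ¬N(h,h))) ∨ (∃g ¬N(g,g))
Pull the quantifiers to the front (each side's bound variable is not free in the other side):
  ∃e ∃c ∃h ∃a ∃g (N(e,c) ∨ N(c,c) ∨ N(h,a) ∨ ¬N(h,h) ∨ ¬N(g,g))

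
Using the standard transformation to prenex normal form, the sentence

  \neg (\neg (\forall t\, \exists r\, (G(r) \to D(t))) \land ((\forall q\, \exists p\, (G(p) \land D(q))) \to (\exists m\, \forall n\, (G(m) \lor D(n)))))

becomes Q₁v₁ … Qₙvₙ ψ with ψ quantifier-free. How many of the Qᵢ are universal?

First replace A → B with ¬A ∨ B.
  \neg (\neg (\forall t\, \exists r\, (\neg G(r) \lor D(t))) \land (\neg (\forall q\, \exists p\, (G(p) \land D(q))) \lor (\exists m\, \forall n\, (G(m) \lor D(n)))))
Push ¬ through the quantifiers and connectives to reach negation normal form:
  (\forall t\, \exists r\, (\neg G(r) \lor D(t))) \lor (\forall q\, \exists p\, (G(p) \land D(q))) \land (\forall m\, \exists n\, (\neg G(m) \land \neg D(n)))
Extract every quantifier outward, since the variables are now distinct and don't occur free across branches:
  \forall t\, \exists r\, \forall q\, \exists p\, \forall m\, \exists n\, (\neg G(r) \lor D(t) \lor G(p) \land D(q) \land \neg G(m) \land \neg D(n))
The prefix is \forall t \exists r \forall q \exists p \forall m \exists n: 3 universal, 3 existential.

3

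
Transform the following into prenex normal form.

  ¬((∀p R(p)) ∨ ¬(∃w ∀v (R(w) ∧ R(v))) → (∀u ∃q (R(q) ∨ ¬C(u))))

∀p ∀w ∃v ∃u ∀q ((R(p) ∨ ¬R(w) ∨ ¬R(v)) ∧ ¬R(q) ∧ C(u))

First replace A → B with ¬A ∨ B.
  ¬(¬((∀p R(p)) ∨ ¬(∃w ∀v (R(w) ∧ R(v)))) ∨ (∀u ∃q (R(q) ∨ ¬C(u))))
Move each ¬ inward, flipping quantifiers it crosses:
  ((∀p R(p)) ∨ (∀w ∃v (¬R(w) ∨ ¬R(v)))) ∧ (∃u ∀q (¬R(q) ∧ C(u)))
All bound variables are already distinct, so no renaming is needed.
Pull the quantifiers to the front (each side's bound variable is not free in the other side):
  ∀p ∀w ∃v ∃u ∀q ((R(p) ∨ ¬R(w) ∨ ¬R(v)) ∧ ¬R(q) ∧ C(u))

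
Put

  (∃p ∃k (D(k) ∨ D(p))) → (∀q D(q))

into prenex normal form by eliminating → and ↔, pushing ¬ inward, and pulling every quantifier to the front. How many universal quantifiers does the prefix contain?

First replace A → B with ¬A ∨ B.
  ¬(∃p ∃k (D(k) ∨ D(p))) ∨ (∀q D(q))
Push ¬ through the quantifiers and connectives to reach negation normal form:
  (∀p ∀k (¬D(k) ∧ ¬D(p))) ∨ (∀q D(q))
Pull the quantifiers to the front (each side's bound variable is not free in the other side):
  ∀p ∀k ∀q (¬D(k) ∧ ¬D(p) ∨ D(q))
The prefix is ∀p ∀k ∀q: 3 universal, 0 existential.

3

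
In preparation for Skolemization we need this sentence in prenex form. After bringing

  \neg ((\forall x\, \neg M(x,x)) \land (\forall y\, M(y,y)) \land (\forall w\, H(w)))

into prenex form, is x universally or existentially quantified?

existential

Push ¬ through the quantifiers and connectives to reach negation normal form:
  (\exists x\, M(x,x)) \lor (\exists y\, \neg M(y,y)) \lor (\exists w\, \neg H(w))
Finally move all quantifiers to the prefix:
  \exists x\, \exists y\, \exists w\, (M(x,x) \lor \neg M(y,y) \lor \neg H(w))
The quantifier \forall x sits under an odd number of negations, so it flips to \exists x.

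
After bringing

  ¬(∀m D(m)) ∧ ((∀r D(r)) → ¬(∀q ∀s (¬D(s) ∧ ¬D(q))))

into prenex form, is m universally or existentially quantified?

Rewrite implications/biconditionals: A → B as ¬A ∨ B.
  ¬(∀m D(m)) ∧ (¬(∀r D(r)) ∨ ¬(∀q ∀s (¬D(s) ∧ ¬D(q))))
Drive negations inward (¬∀x A ≡ ∃x ¬A, ¬∃x A ≡ ∀x ¬A, De Morgan for ∧/∨):
  (∃m ¬D(m)) ∧ ((∃r ¬D(r)) ∨ (∃q ∃s (D(s) ∨ D(q))))
Pull the quantifiers to the front (each side's bound variable is not free in the other side):
  ∃m ∃r ∃q ∃s (¬D(m) ∧ (¬D(r) ∨ D(s) ∨ D(q)))
The quantifier ∀m sits under an odd number of negations (counting the antecedent side of each →), so it flips to ∃m.

existential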